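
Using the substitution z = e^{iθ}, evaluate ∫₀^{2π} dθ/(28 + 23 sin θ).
Call the integral J. The integrand is 2π-periodic and we integrate over a full period, so shifting θ does not change the value (θ → θ + π/2 turns sin θ into cos θ). Hence
  J = ∫₀^{2π} dθ/(28 + 23 cos θ).
Put z = e^{iθ}: then cos θ = (z + 1/z)/2, dθ = dz/(iz), and z runs once counterclockwise around |z| = 1:
  J = ∮_{|z|=1} 1/(28 + 23*(z + 1/z)/2) · dz/(iz) = (2/i) ∮_{|z|=1} dz/(23*z^2 + 56*z + 23).
The roots of 23*z^2 + 56*z + 23 are z = (-28 ± sqrt(28^2 - 23^2))/23, with sqrt(255) = sqrt(255); their product is 1, so only z₊ = -28/23 + sqrt(255)/23 lies inside the unit circle (z₋ = -28/23 - sqrt(255)/23 lies outside).
z₊ is a simple zero of q(z) = 23*z^2 + 56*z + 23, so Res(1/q, z₊) = 1/q'(z₊) with q'(z) = 46*z + 56; and q'(z₊) = 23*(z₊ - z₋) = 2*sqrt(255).
Therefore J = (2/i) · 2πi · 1/(2*sqrt(255)) = 2*pi/(sqrt(255)) = 2*sqrt(255)*pi/255

Final answer: 2*sqrt(255)*pi/255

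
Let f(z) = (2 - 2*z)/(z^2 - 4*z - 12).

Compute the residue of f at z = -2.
Write f(z) = P(z)/Q(z) with P(z) = 2 - 2*z and Q(z) = z^2 - 4*z - 12.
The denominator factors as Q(z) = (z - 6)*(z + 2), so z = -2 is a simple zero of Q and P is analytic there; z = -2 is therefore a simple pole and
  Res(f, z₀) = P(z₀)/Q'(z₀).

Q'(z) = 2*z - 4, so Q'(-2) = -8.
P(-2) = 6.

Res(f, -2) = (6)/(-8) = -3/4

Final answer: -3/4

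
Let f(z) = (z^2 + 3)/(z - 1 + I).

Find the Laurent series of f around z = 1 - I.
(3 - 2*I)/(z - 1 + I) + 2 - 2*I + (z - 1 + I)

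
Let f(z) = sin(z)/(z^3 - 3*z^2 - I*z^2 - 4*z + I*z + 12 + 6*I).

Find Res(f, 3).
Write f(z) = P(z)/Q(z) with P(z) = sin(z) and Q(z) = z^3 - 3*z^2 - I*z^2 - 4*z + I*z + 12 + 6*I.
The denominator factors as Q(z) = (z - 2 - I)*(z - 3)*(z + 2), so z = 3 is a simple zero of Q and P is analytic there; z = 3 is therefore a simple pole and
  Res(f, z₀) = P(z₀)/Q'(z₀).

Q'(z) = 3*z^2 - 6*z - 2*I*z - 4 + I, so Q'(3) = 5 - 5*I.
P(3) = sin(3).

Res(f, 3) = (sin(3))/(5 - 5*I) = (1/10 + I/10)*sin(3)

Final answer: (1/10 + I/10)*sin(3)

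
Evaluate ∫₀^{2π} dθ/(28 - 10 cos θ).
Call the integral J. The integrand is 2π-periodic and we integrate over a full period, so shifting θ does not change the value (θ → θ + π flips the sign of the trig term). Hence
  J = ∫₀^{2π} dθ/(28 + 10 cos θ).
Put z = e^{iθ}: then cos θ = (z + 1/z)/2, dθ = dz/(iz), and z runs once counterclockwise around |z| = 1:
  J = ∮_{|z|=1} 1/(28 + 10*(z + 1/z)/2) · dz/(iz) = (2/i) ∮_{|z|=1} dz/(10*z^2 + 56*z + 10).
The roots of 10*z^2 + 56*z + 10 are z = (-28 ± sqrt(28^2 - 10^2))/10, with sqrt(684) = 6*sqrt(19); their product is 1, so only z₊ = -14/5 + 3*sqrt(19)/5 lies inside the unit circle (z₋ = -14/5 - 3*sqrt(19)/5 lies outside).
z₊ is a simple zero of q(z) = 10*z^2 + 56*z + 10, so Res(1/q, z₊) = 1/q'(z₊) with q'(z) = 20*z + 56; and q'(z₊) = 10*(z₊ - z₋) = 12*sqrt(19).
Therefore J = (2/i) · 2πi · 1/(12*sqrt(19)) = 2*pi/(6*sqrt(19)) = sqrt(19)*pi/57

Final answer: sqrt(19)*pi/57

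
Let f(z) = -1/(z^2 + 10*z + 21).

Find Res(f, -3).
Write f(z) = P(z)/Q(z) with P(z) = -1 and Q(z) = z^2 + 10*z + 21.
The denominator factors as Q(z) = (z + 7)*(z + 3), so z = -3 is a simple zero of Q and P is analytic there; z = -3 is therefore a simple pole and
  Res(f, z₀) = P(z₀)/Q'(z₀).

Q'(z) = 2*z + 10, so Q'(-3) = 4.
P(-3) = -1.

Res(f, -3) = (-1)/(4) = -1/4

Final answer: -1/4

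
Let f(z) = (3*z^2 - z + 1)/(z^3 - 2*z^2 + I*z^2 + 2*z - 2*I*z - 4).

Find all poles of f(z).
{-2*I, I, 2}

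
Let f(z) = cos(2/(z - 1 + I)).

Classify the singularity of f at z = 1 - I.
Let u = z - 1 + I. Then
  cos(2/u) = Σ_{k≥0} (-1)^k (2)^(2k)/((2k)!·u^(2k)) = 1 - 2/u^2 + 2/(3*u^4) + ...
which has infinitely many negative powers of u, so cos(2/(z - 1 + I)) has an essential singularity at z = 1 - I.
So the singularity is essential.

Final answer: essential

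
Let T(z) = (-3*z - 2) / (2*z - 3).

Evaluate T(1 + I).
-1/5 + 13*I/5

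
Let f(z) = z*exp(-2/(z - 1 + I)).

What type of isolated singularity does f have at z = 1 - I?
Let u = z - 1 + I. Then
  e^(-2/u) = Σ_{k≥0} (-2)^k/(k!·u^k) = 1 - 2/u + 2/u^2 - 4/(3*u^3) + ...
which has infinitely many negative powers of u, so exp(-2/(z - 1 + I)) has an essential singularity at z = 1 - I.
The extra factor z is a nonzero polynomial; if the product had at most a pole at z = 1 - I, dividing by that polynomial would leave exp(-2/(z - 1 + I)) with at most a pole too — contradiction. (Equivalently, the product's Laurent series still has infinitely many negative powers.)
So the singularity is essential.

Final answer: essential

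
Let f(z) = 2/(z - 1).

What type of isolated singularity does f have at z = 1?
pole of order 1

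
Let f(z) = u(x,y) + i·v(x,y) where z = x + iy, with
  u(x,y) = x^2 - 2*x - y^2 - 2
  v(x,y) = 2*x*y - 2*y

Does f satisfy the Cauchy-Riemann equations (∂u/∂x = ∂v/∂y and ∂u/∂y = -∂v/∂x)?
∂u/∂x = 2*x - 2
∂v/∂y = 2*x - 2
∂u/∂y = -2*y
∂v/∂x = 2*y
∂u/∂x = ∂v/∂y and ∂u/∂y = -∂v/∂x hold identically; f is analytic.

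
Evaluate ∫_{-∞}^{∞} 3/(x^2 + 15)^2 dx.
Let f(z) = 3/(z^2 + 15)^2. The denominator has no real zeros and deg Q - deg P = 4 ≥ 2, so the integral of f over the upper semicircle |z| = R tends to 0 as R → ∞. Closing the contour in the upper half-plane,
  ∫_{-∞}^{∞} f(x) dx = 2πi · Σ Res(f, z_k)  over the poles with Im z_k > 0.

Zeros of the denominator: z^2 + 15 = 0 gives z = ±sqrt(15)*I.
Upper half-plane: z = sqrt(15)*I (a pole of order 2).

Write f(z) = g(z)/(z - sqrt(15)*I)^2 with g(z) = 3/(z + sqrt(15)*I)^2. For a double pole, Res(f, z₀) = g'(z₀):
  g'(z) = -6/(z + sqrt(15)*I)^3
  Res(f, sqrt(15)*I) = g'(sqrt(15)*I) = -sqrt(15)*I/300

∫_{-∞}^{∞} f(x) dx = 2πi · (-sqrt(15)*I/300) = sqrt(15)*pi/150

Final answer: sqrt(15)*pi/150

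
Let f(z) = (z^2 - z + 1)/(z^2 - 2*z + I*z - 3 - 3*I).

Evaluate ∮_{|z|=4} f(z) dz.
By the residue theorem, ∮_C f(z) dz = 2πi · (sum of the residues of f at the poles inside |z| = 4).

The denominator factors as (z - 3)*(z + 1 + I), so the singularities of f are simple poles at z = 3, z = -1 - I.
  |3|² = 9 < 16 = 4², so this pole is inside the contour.
  |-1 - I|² = 2 < 16 = 4², so this pole is inside the contour.

With P(z) = z^2 - z + 1 and Q(z) = z^2 - 2*z + I*z - 3 - 3*I, each pole is simple, so Res(f, z₀) = P(z₀)/Q'(z₀) with Q'(z) = 2*z - 2 + I.
  Res(f, 3) = P(3)/Q'(3) = (7)/(4 + I) = 28/17 - 7*I/17
  Res(f, -1 - I) = P(-1 - I)/Q'(-1 - I) = (2 + 3*I)/(-4 - I) = -11/17 - 10*I/17

Sum of residues inside C: 1 - I
∮_C f(z) dz = 2πi · (1 - I) = pi*(2 + 2*I)

Final answer: pi*(2 + 2*I)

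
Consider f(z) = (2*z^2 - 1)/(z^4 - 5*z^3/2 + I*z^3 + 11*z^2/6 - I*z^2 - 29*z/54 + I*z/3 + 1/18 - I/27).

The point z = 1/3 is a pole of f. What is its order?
Factor the denominator:
  z^4 - 5*z^3/2 + I*z^3 + 11*z^2/6 - I*z^2 - 29*z/54 + I*z/3 + 1/18 - I/27 = (z - 1/3)^3*(z - 3/2 + I)

The numerator P(z) = 2*z^2 - 1 has P(1/3) = -7/9 ≠ 0, so no factor of (z - 1/3) cancels.
Near z = 1/3 we can therefore write f(z) = g(z)/(z - 1/3)^3 with g analytic at 1/3 and g(1/3) ≠ 0 (g is the numerator divided by the remaining denominator factors).

Hence z = 1/3 is a pole of order 3.

Final answer: 3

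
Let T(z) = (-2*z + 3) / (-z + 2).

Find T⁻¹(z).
(2*z - 3)/(z - 2)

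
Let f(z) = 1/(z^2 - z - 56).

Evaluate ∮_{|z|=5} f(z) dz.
By the residue theorem, ∮_C f(z) dz = 2πi · (sum of the residues of f at the poles inside |z| = 5).

The denominator factors as (z - 8)*(z + 7), so the singularities of f are simple poles at z = 8, z = -7.
  |8|² = 64 > 25 = 5², so this pole is outside the contour.
  |-7|² = 49 > 25 = 5², so this pole is outside the contour.

No pole lies inside the contour, so f is analytic on and inside C and the integral is 0 (Cauchy's theorem).

Final answer: 0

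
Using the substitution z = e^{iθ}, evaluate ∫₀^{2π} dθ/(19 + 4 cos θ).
2*sqrt(345)*pi/345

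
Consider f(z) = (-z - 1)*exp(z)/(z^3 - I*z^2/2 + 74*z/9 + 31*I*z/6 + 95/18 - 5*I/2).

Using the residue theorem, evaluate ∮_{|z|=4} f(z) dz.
By the residue theorem, ∮_C f(z) dz = 2πi · (sum of the residues of f at the poles inside |z| = 4).

The denominator factors as (z + 2/3 - 3*I)*(z + 1/3 - I/2)*(z - 1 + 3*I), so the singularities of f are simple poles at z = -2/3 + 3*I, z = -1/3 + I/2, z = 1 - 3*I.
  |-2/3 + 3*I|² = 85/9 < 16 = 4², so this pole is inside the contour.
  |-1/3 + I/2|² = 13/36 < 16 = 4², so this pole is inside the contour.
  |1 - 3*I|² = 10 < 16 = 4², so this pole is inside the contour.

With P(z) = (-z - 1)*exp(z) and Q(z) = z^3 - I*z^2/2 + 74*z/9 + 31*I*z/6 + 95/18 - 5*I/2, each pole is simple, so Res(f, z₀) = P(z₀)/Q'(z₀) with Q'(z) = 3*z^2 - I*z + 74/9 + 31*I/6.
  Res(f, -2/3 + 3*I) = P(-2/3 + 3*I)/Q'(-2/3 + 3*I) = ((-1/3 - 3*I)*exp(-2/3 + 3*I))/(-130/9 - 37*I/6) = (7554/79921 + 13374*I/79921)*exp(-2/3 + 3*I)
  Res(f, -1/3 + I/2) = P(-1/3 + I/2)/Q'(-1/3 + I/2) = ((-2/3 - I/2)*exp(-1/3 + I/2))/(299/36 + 9*I/2) = (-10092/115645 - 1494*I/115645)*exp(-1/3 + I/2)
  Res(f, 1 - 3*I) = P(1 - 3*I)/Q'(1 - 3*I) = ((-2 + 3*I)*exp(1 - 3*I))/(-169/9 - 83*I/6) = (-1278/176245 - 27216*I/176245)*exp(1 - 3*I)

Sum of residues inside C: (7554/79921 + 13374*I/79921)*exp(-2/3 + 3*I) + (-10092/115645 - 1494*I/115645)*exp(-1/3 + I/2) + (-1278/176245 - 27216*I/176245)*exp(1 - 3*I)
∮_C f(z) dz = 2πi · ((7554/79921 + 13374*I/79921)*exp(-2/3 + 3*I) + (-10092/115645 - 1494*I/115645)*exp(-1/3 + I/2) + (-1278/176245 - 27216*I/176245)*exp(1 - 3*I)) = pi*(-26748/79921 + 15108*I/79921)*exp(-2/3 + 3*I) + pi*(2988/115645 - 20184*I/115645)*exp(-1/3 + I/2) + pi*(54432/176245 - 2556*I/176245)*exp(1 - 3*I)

Final answer: pi*(-26748/79921 + 15108*I/79921)*exp(-2/3 + 3*I) + pi*(2988/115645 - 20184*I/115645)*exp(-1/3 + I/2) + pi*(54432/176245 - 2556*I/176245)*exp(1 - 3*I)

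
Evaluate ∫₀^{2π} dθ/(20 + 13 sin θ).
Call the integral J. The integrand is 2π-periodic and we integrate over a full period, so shifting θ does not change the value (θ → θ + π/2 turns sin θ into cos θ). Hence
  J = ∫₀^{2π} dθ/(20 + 13 cos θ).
Put z = e^{iθ}: then cos θ = (z + 1/z)/2, dθ = dz/(iz), and z runs once counterclockwise around |z| = 1:
  J = ∮_{|z|=1} 1/(20 + 13*(z + 1/z)/2) · dz/(iz) = (2/i) ∮_{|z|=1} dz/(13*z^2 + 40*z + 13).
The roots of 13*z^2 + 40*z + 13 are z = (-20 ± sqrt(20^2 - 13^2))/13, with sqrt(231) = sqrt(231); their product is 1, so only z₊ = -20/13 + sqrt(231)/13 lies inside the unit circle (z₋ = -20/13 - sqrt(231)/13 lies outside).
z₊ is a simple zero of q(z) = 13*z^2 + 40*z + 13, so Res(1/q, z₊) = 1/q'(z₊) with q'(z) = 26*z + 40; and q'(z₊) = 13*(z₊ - z₋) = 2*sqrt(231).
Therefore J = (2/i) · 2πi · 1/(2*sqrt(231)) = 2*pi/(sqrt(231)) = 2*sqrt(231)*pi/231

Final answer: 2*sqrt(231)*pi/231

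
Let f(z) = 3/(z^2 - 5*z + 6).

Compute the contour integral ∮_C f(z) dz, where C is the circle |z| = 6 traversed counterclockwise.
By the residue theorem, ∮_C f(z) dz = 2πi · (sum of the residues of f at the poles inside |z| = 6).

The denominator factors as (z - 2)*(z - 3), so the singularities of f are simple poles at z = 2, z = 3.
  |2|² = 4 < 36 = 6², so this pole is inside the contour.
  |3|² = 9 < 36 = 6², so this pole is inside the contour.

With P(z) = 3 and Q(z) = z^2 - 5*z + 6, each pole is simple, so Res(f, z₀) = P(z₀)/Q'(z₀) with Q'(z) = 2*z - 5.
  Res(f, 2) = P(2)/Q'(2) = (3)/(-1) = -3
  Res(f, 3) = P(3)/Q'(3) = (3)/(1) = 3

Sum of residues inside C: 0
∮_C f(z) dz = 2πi · (0) = 0

Final answer: 0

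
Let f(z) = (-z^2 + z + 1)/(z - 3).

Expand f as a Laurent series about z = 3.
Put w = z - (3), i.e. z = w + 3. The denominator is w, so it suffices to rewrite the numerator in powers of w.

P(z) = -z^2 + z + 1
P(w + 3) = -5 - 5*w - w^2

Dividing each term by w:
  f = -5/w - 5 - w

Substituting back w = z - 3:
  f(z) = -5/(z - 3) - 5 - (z - 3)

The series is finite because the numerator is a polynomial; the negative powers form the principal part, and the coefficient of 1/(z - 3) gives Res(f, 3) = -5.

Final answer: -5/(z - 3) - 5 - (z - 3)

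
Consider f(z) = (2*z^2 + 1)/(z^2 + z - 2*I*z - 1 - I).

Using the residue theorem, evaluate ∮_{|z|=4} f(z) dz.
By the residue theorem, ∮_C f(z) dz = 2πi · (sum of the residues of f at the poles inside |z| = 4).

The denominator factors as (z + 1 - I)*(z - I), so the singularities of f are simple poles at z = -1 + I, z = I.
  |-1 + I|² = 2 < 16 = 4², so this pole is inside the contour.
  |I|² = 1 < 16 = 4², so this pole is inside the contour.

With P(z) = 2*z^2 + 1 and Q(z) = z^2 + z - 2*I*z - 1 - I, each pole is simple, so Res(f, z₀) = P(z₀)/Q'(z₀) with Q'(z) = 2*z + 1 - 2*I.
  Res(f, -1 + I) = P(-1 + I)/Q'(-1 + I) = (1 - 4*I)/(-1) = -1 + 4*I
  Res(f, I) = P(I)/Q'(I) = (-1)/(1) = -1

Sum of residues inside C: -2 + 4*I
∮_C f(z) dz = 2πi · (-2 + 4*I) = pi*(-8 - 4*I)

Final answer: pi*(-8 - 4*I)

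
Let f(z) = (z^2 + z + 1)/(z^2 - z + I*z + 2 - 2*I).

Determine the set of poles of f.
The singularities of f are the zeros of the denominator. Factoring,
  z^2 - z + I*z + 2 - 2*I = (z + 2*I)*(z - 1 - I)
so the candidates are z = -2*I, z = 1 + I.

Check the numerator P(z) = z^2 + z + 1 at each one:
  P(-2*I) = -3 - 2*I ≠ 0, so z = -2*I is a (simple) pole.
  P(1 + I) = 2 + 3*I ≠ 0, so z = 1 + I is a (simple) pole.

Poles of f: {-2*I, 1 + I}

Final answer: {-2*I, 1 + I}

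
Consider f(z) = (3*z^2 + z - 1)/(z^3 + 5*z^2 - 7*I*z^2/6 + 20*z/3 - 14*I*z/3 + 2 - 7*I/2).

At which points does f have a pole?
{-3, -1 + I/2, -1 + 2*I/3}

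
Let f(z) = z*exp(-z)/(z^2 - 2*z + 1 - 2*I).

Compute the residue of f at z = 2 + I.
Write f(z) = P(z)/Q(z) with P(z) = z*exp(-z) and Q(z) = z^2 - 2*z + 1 - 2*I.
The denominator factors as Q(z) = (z - 2 - I)*(z + I), so z = 2 + I is a simple zero of Q and P is analytic there; z = 2 + I is therefore a simple pole and
  Res(f, z₀) = P(z₀)/Q'(z₀).

Q'(z) = 2*z - 2, so Q'(2 + I) = 2 + 2*I.
P(2 + I) = (2 + I)*exp(-2 - I).

Res(f, 2 + I) = ((2 + I)*exp(-2 - I))/(2 + 2*I) = (3/4 - I/4)*exp(-2 - I)

Final answer: (3/4 - I/4)*exp(-2 - I)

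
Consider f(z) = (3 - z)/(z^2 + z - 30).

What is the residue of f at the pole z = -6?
-9/11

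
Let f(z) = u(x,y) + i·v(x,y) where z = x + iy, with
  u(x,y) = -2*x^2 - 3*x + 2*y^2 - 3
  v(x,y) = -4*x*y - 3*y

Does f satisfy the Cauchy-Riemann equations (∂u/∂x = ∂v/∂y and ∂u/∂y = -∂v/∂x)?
∂u/∂x = -4*x - 3
∂v/∂y = -4*x - 3
∂u/∂y = 4*y
∂v/∂x = -4*y
∂u/∂x = ∂v/∂y and ∂u/∂y = -∂v/∂x hold identically; f is analytic.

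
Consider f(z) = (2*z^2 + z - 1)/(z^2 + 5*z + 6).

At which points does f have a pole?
The singularities of f are the zeros of the denominator. Factoring,
  z^2 + 5*z + 6 = (z + 2)*(z + 3)
so the candidates are z = -2, z = -3.

Check the numerator P(z) = 2*z^2 + z - 1 at each one:
  P(-2) = 5 ≠ 0, so z = -2 is a (simple) pole.
  P(-3) = 14 ≠ 0, so z = -3 is a (simple) pole.

Poles of f: {-3, -2}

Final answer: {-3, -2}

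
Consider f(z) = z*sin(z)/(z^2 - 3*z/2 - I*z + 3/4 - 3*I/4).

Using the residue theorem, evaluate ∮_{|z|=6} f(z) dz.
pi*(8/25 + 6*I/25)*sinh(1/2) + pi*(6/25 + 42*I/25)*sin(3/2 + 3*I/2)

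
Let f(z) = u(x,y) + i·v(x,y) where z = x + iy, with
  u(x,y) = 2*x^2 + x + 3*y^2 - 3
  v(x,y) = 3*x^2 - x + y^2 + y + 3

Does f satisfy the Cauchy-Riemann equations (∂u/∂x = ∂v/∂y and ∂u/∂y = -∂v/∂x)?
∂u/∂x = 4*x + 1
∂v/∂y = 2*y + 1
∂u/∂y = 6*y
∂v/∂x = 6*x - 1
∂u/∂x ≠ ∂v/∂y and ∂u/∂y ≠ -∂v/∂x; the Cauchy-Riemann equations are not satisfied, so f is not analytic.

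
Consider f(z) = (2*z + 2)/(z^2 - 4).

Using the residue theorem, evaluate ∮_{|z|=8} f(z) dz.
4*I*pi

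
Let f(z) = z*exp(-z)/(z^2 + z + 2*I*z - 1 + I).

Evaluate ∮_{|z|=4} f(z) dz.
By the residue theorem, ∮_C f(z) dz = 2πi · (sum of the residues of f at the poles inside |z| = 4).

The denominator factors as (z + I)*(z + 1 + I), so the singularities of f are simple poles at z = -I, z = -1 - I.
  |-I|² = 1 < 16 = 4², so this pole is inside the contour.
  |-1 - I|² = 2 < 16 = 4², so this pole is inside the contour.

With P(z) = z*exp(-z) and Q(z) = z^2 + z + 2*I*z - 1 + I, each pole is simple, so Res(f, z₀) = P(z₀)/Q'(z₀) with Q'(z) = 2*z + 1 + 2*I.
  Res(f, -I) = P(-I)/Q'(-I) = (-I*exp(I))/(1) = -I*exp(I)
  Res(f, -1 - I) = P(-1 - I)/Q'(-1 - I) = ((-1 - I)*exp(1 + I))/(-1) = (1 + I)*exp(1 + I)

Sum of residues inside C: -I*exp(I) + (1 + I)*exp(1 + I)
∮_C f(z) dz = 2πi · (-I*exp(I) + (1 + I)*exp(1 + I)) = pi*(-2 + 2*I)*exp(1 + I) + 2*pi*exp(I)

Final answer: pi*(-2 + 2*I)*exp(1 + I) + 2*pi*exp(I)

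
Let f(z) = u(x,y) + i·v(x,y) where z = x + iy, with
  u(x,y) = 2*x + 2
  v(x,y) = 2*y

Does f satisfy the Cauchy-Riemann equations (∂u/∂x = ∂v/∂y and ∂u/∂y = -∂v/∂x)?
∂u/∂x = 2
∂v/∂y = 2
∂u/∂y = 0
∂v/∂x = 0
∂u/∂x = ∂v/∂y and ∂u/∂y = -∂v/∂x hold identically; f is analytic.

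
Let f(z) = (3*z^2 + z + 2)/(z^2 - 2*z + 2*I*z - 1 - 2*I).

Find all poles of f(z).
The singularities of f are the zeros of the denominator. Factoring,
  z^2 - 2*z + 2*I*z - 1 - 2*I = (z + I)*(z - 2 + I)
so the candidates are z = -I, z = 2 - I.

Check the numerator P(z) = 3*z^2 + z + 2 at each one:
  P(-I) = -1 - I ≠ 0, so z = -I is a (simple) pole.
  P(2 - I) = 13 - 13*I ≠ 0, so z = 2 - I is a (simple) pole.

Poles of f: {-I, 2 - I}

Final answer: {-I, 2 - I}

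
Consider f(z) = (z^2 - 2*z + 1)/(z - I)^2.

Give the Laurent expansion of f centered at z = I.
Put w = z - (I), i.e. z = w + I. The denominator is w^2, so it suffices to rewrite the numerator in powers of w.

P(z) = z^2 - 2*z + 1
P(w + I) = -2*I + (-2 + 2*I)*w + w^2

Dividing each term by w^2:
  f = -2*I/w^2 + (-2 + 2*I)/w + 1

Substituting back w = z - I:
  f(z) = -2*I/(z - I)^2 + (-2 + 2*I)/(z - I) + 1

The series is finite because the numerator is a polynomial; the negative powers form the principal part, and the coefficient of 1/(z - I) gives Res(f, I) = -2 + 2*I.

Final answer: -2*I/(z - I)^2 + (-2 + 2*I)/(z - I) + 1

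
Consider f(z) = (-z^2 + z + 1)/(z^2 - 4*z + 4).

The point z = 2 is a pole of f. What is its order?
Factor the denominator:
  z^2 - 4*z + 4 = (z - 2)^2

The numerator P(z) = -z^2 + z + 1 has P(2) = -1 ≠ 0, so no factor of (z - 2) cancels.
Near z = 2 we can therefore write f(z) = g(z)/(z - 2)^2 with g analytic at 2 and g(2) ≠ 0 (g is just the numerator).

Hence z = 2 is a pole of order 2.

Final answer: 2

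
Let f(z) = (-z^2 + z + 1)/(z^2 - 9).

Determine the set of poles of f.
{-3, 3}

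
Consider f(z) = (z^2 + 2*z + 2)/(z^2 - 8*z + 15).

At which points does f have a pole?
The singularities of f are the zeros of the denominator. Factoring,
  z^2 - 8*z + 15 = (z - 3)*(z - 5)
so the candidates are z = 3, z = 5.

Check the numerator P(z) = z^2 + 2*z + 2 at each one:
  P(3) = 17 ≠ 0, so z = 3 is a (simple) pole.
  P(5) = 37 ≠ 0, so z = 5 is a (simple) pole.

Poles of f: {3, 5}

Final answer: {3, 5}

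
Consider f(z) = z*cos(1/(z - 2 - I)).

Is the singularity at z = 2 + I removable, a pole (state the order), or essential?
essential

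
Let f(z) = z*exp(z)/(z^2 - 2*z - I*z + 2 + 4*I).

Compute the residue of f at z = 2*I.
Write f(z) = P(z)/Q(z) with P(z) = z*exp(z) and Q(z) = z^2 - 2*z - I*z + 2 + 4*I.
The denominator factors as Q(z) = (z - 2*I)*(z - 2 + I), so z = 2*I is a simple zero of Q and P is analytic there; z = 2*I is therefore a simple pole and
  Res(f, z₀) = P(z₀)/Q'(z₀).

Q'(z) = 2*z - 2 - I, so Q'(2*I) = -2 + 3*I.
P(2*I) = 2*I*exp(2*I).

Res(f, 2*I) = (2*I*exp(2*I))/(-2 + 3*I) = (6/13 - 4*I/13)*exp(2*I)

Final answer: (6/13 - 4*I/13)*exp(2*I)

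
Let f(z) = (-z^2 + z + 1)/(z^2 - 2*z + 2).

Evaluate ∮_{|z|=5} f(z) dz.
By the residue theorem, ∮_C f(z) dz = 2πi · (sum of the residues of f at the poles inside |z| = 5).

The denominator factors as (z - 1 - I)*(z - 1 + I), so the singularities of f are simple poles at z = 1 + I, z = 1 - I.
  |1 + I|² = 2 < 25 = 5², so this pole is inside the contour.
  |1 - I|² = 2 < 25 = 5², so this pole is inside the contour.

With P(z) = -z^2 + z + 1 and Q(z) = z^2 - 2*z + 2, each pole is simple, so Res(f, z₀) = P(z₀)/Q'(z₀) with Q'(z) = 2*z - 2.
  Res(f, 1 + I) = P(1 + I)/Q'(1 + I) = (2 - I)/(2*I) = -1/2 - I
  Res(f, 1 - I) = P(1 - I)/Q'(1 - I) = (2 + I)/(-2*I) = -1/2 + I

Sum of residues inside C: -1
∮_C f(z) dz = 2πi · (-1) = -2*I*pi

Final answer: -2*I*pi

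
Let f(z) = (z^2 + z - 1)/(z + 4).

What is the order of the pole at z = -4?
1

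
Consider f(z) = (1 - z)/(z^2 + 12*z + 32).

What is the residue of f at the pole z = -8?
-9/4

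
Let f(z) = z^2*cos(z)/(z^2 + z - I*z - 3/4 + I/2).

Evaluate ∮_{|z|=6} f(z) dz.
pi*(-19/10 - 11*I/5)*cos(3/2 - I) + pi*(-1/10 + I/5)*cos(1/2)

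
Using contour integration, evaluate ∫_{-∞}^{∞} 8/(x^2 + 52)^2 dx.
Let f(z) = 8/(z^2 + 52)^2. The denominator has no real zeros and deg Q - deg P = 4 ≥ 2, so the integral of f over the upper semicircle |z| = R tends to 0 as R → ∞. Closing the contour in the upper half-plane,
  ∫_{-∞}^{∞} f(x) dx = 2πi · Σ Res(f, z_k)  over the poles with Im z_k > 0.

Zeros of the denominator: z^2 + 52 = 0 gives z = ±2*sqrt(13)*I.
Upper half-plane: z = 2*sqrt(13)*I (a pole of order 2).

Write f(z) = g(z)/(z - 2*sqrt(13)*I)^2 with g(z) = 8/(z + 2*sqrt(13)*I)^2. For a double pole, Res(f, z₀) = g'(z₀):
  g'(z) = -16/(z + 2*sqrt(13)*I)^3
  Res(f, 2*sqrt(13)*I) = g'(2*sqrt(13)*I) = -sqrt(13)*I/676

∫_{-∞}^{∞} f(x) dx = 2πi · (-sqrt(13)*I/676) = sqrt(13)*pi/338

Final answer: sqrt(13)*pi/338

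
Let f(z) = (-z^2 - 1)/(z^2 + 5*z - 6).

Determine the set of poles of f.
The singularities of f are the zeros of the denominator. Factoring,
  z^2 + 5*z - 6 = (z + 6)*(z - 1)
so the candidates are z = -6, z = 1.

Check the numerator P(z) = -z^2 - 1 at each one:
  P(-6) = -37 ≠ 0, so z = -6 is a (simple) pole.
  P(1) = -2 ≠ 0, so z = 1 is a (simple) pole.

Poles of f: {-6, 1}

Final answer: {-6, 1}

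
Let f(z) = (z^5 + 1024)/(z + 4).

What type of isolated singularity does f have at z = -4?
The numerator vanishes at z = -4 ((-4)^5 = -1024), so it is divisible by z + 4:
  z^5 + 1024 = (z + 4)*(z^4 - 4*z^3 + 16*z^2 - 64*z + 256)
Hence for z ≠ -4, f(z) = z^4 - 4*z^3 + 16*z^2 - 64*z + 256, a polynomial, and lim_{z→-4} f(z) = 1280 is finite.
So the singularity is removable.

Final answer: removable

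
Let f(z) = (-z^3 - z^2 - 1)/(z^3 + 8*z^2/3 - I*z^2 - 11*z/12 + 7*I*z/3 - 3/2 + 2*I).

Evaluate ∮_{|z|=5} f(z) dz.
By the residue theorem, ∮_C f(z) dz = 2πi · (sum of the residues of f at the poles inside |z| = 5).

The denominator factors as (z + 2/3)*(z - 1 + I/2)*(z + 3 - 3*I/2), so the singularities of f are simple poles at z = -2/3, z = 1 - I/2, z = -3 + 3*I/2.
  |-2/3|² = 4/9 < 25 = 5², so this pole is inside the contour.
  |1 - I/2|² = 5/4 < 25 = 5², so this pole is inside the contour.
  |-3 + 3*I/2|² = 45/4 < 25 = 5², so this pole is inside the contour.

With P(z) = -z^3 - z^2 - 1 and Q(z) = z^3 + 8*z^2/3 - I*z^2 - 11*z/12 + 7*I*z/3 - 3/2 + 2*I, each pole is simple, so Res(f, z₀) = P(z₀)/Q'(z₀) with Q'(z) = 3*z^2 + 16*z/3 - 2*I*z - 11/12 + 7*I/3.
  Res(f, -2/3) = P(-2/3)/Q'(-2/3) = (-31/27)/(-113/36 + 11*I/3) = 14012/90579 + 5456*I/30193
  Res(f, 1 - I/2) = P(1 - I/2)/Q'(1 - I/2) = (-2 + 19*I/8)/(17/3 - 16*I/3) = -216/545 + 201*I/4360
  Res(f, -3 + 3*I/2) = P(-3 + 3*I/2)/Q'(-3 + 3*I/2) = (-1 - 225*I/8)/(19/3 - 32*I/3) = 2643/1385 - 13593*I/11080

Sum of residues inside C: 5/3 - I
∮_C f(z) dz = 2πi · (5/3 - I) = pi*(2 + 10*I/3)

Final answer: pi*(2 + 10*I/3)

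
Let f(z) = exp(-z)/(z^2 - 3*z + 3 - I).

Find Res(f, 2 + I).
Write f(z) = P(z)/Q(z) with P(z) = exp(-z) and Q(z) = z^2 - 3*z + 3 - I.
The denominator factors as Q(z) = (z - 1 + I)*(z - 2 - I), so z = 2 + I is a simple zero of Q and P is analytic there; z = 2 + I is therefore a simple pole and
  Res(f, z₀) = P(z₀)/Q'(z₀).

Q'(z) = 2*z - 3, so Q'(2 + I) = 1 + 2*I.
P(2 + I) = exp(-2 - I).

Res(f, 2 + I) = (exp(-2 - I))/(1 + 2*I) = (1/5 - 2*I/5)*exp(-2 - I)

Final answer: (1/5 - 2*I/5)*exp(-2 - I)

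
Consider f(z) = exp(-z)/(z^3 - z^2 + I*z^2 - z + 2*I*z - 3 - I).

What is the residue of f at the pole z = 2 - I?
Write f(z) = P(z)/Q(z) with P(z) = exp(-z) and Q(z) = z^3 - z^2 + I*z^2 - z + 2*I*z - 3 - I.
The denominator factors as Q(z) = (z - 2 + I)*(z + I)*(z + 1 - I), so z = 2 - I is a simple zero of Q and P is analytic there; z = 2 - I is therefore a simple pole and
  Res(f, z₀) = P(z₀)/Q'(z₀).

Q'(z) = 3*z^2 - 2*z + 2*I*z - 1 + 2*I, so Q'(2 - I) = 6 - 4*I.
P(2 - I) = exp(-2 + I).

Res(f, 2 - I) = (exp(-2 + I))/(6 - 4*I) = (3/26 + I/13)*exp(-2 + I)

Final answer: (3/26 + I/13)*exp(-2 + I)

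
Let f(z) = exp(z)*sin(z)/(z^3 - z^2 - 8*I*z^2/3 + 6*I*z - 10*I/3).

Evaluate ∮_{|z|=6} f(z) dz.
By the residue theorem, ∮_C f(z) dz = 2πi · (sum of the residues of f at the poles inside |z| = 6).

The denominator factors as (z - 1)*(z - 1 + I/3)*(z + 1 - 3*I), so the singularities of f are simple poles at z = 1, z = 1 - I/3, z = -1 + 3*I.
  |1|² = 1 < 36 = 6², so this pole is inside the contour.
  |1 - I/3|² = 10/9 < 36 = 6², so this pole is inside the contour.
  |-1 + 3*I|² = 10 < 36 = 6², so this pole is inside the contour.

With P(z) = exp(z)*sin(z) and Q(z) = z^3 - z^2 - 8*I*z^2/3 + 6*I*z - 10*I/3, each pole is simple, so Res(f, z₀) = P(z₀)/Q'(z₀) with Q'(z) = 3*z^2 - 2*z - 16*I*z/3 + 6*I.
  Res(f, 1) = P(1)/Q'(1) = (exp(1)*sin(1))/(1 + 2*I/3) = exp(1)*(9/13 - 6*I/13)*sin(1)
  Res(f, 1 - I/3) = P(1 - I/3)/Q'(1 - I/3) = (exp(1 - I/3)*sin(1 - I/3))/(-10/9 - 2*I/3) = (-45/68 + 27*I/68)*exp(1 - I/3)*sin(1 - I/3)
  Res(f, -1 + 3*I) = P(-1 + 3*I)/Q'(-1 + 3*I) = (-exp(-1 + 3*I)*sin(1 - 3*I))/(-6 - 38*I/3) = (27/884 - 57*I/884)*exp(-1 + 3*I)*sin(1 - 3*I)

Sum of residues inside C: exp(1)*(9/13 - 6*I/13)*sin(1) + (27/884 - 57*I/884)*exp(-1 + 3*I)*sin(1 - 3*I) + (-45/68 + 27*I/68)*exp(1 - I/3)*sin(1 - I/3)
∮_C f(z) dz = 2πi · (exp(1)*(9/13 - 6*I/13)*sin(1) + (27/884 - 57*I/884)*exp(-1 + 3*I)*sin(1 - 3*I) + (-45/68 + 27*I/68)*exp(1 - I/3)*sin(1 - I/3)) = pi*(-27/34 - 45*I/34)*exp(1 - I/3)*sin(1 - I/3) + pi*(57/442 + 27*I/442)*exp(-1 + 3*I)*sin(1 - 3*I) + exp(1)*pi*(12/13 + 18*I/13)*sin(1)

Final answer: pi*(-27/34 - 45*I/34)*exp(1 - I/3)*sin(1 - I/3) + pi*(57/442 + 27*I/442)*exp(-1 + 3*I)*sin(1 - 3*I) + exp(1)*pi*(12/13 + 18*I/13)*sin(1)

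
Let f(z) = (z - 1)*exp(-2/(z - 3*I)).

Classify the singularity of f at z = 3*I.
Let u = z - 3*I. Then
  e^(-2/u) = Σ_{k≥0} (-2)^k/(k!·u^k) = 1 - 2/u + 2/u^2 - 4/(3*u^3) + ...
which has infinitely many negative powers of u, so exp(-2/(z - 3*I)) has an essential singularity at z = 3*I.
The extra factor z - 1 is a nonzero polynomial; if the product had at most a pole at z = 3*I, dividing by that polynomial would leave exp(-2/(z - 3*I)) with at most a pole too — contradiction. (Equivalently, the product's Laurent series still has infinitely many negative powers.)
So the singularity is essential.

Final answer: essential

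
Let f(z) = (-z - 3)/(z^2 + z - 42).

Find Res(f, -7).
-4/13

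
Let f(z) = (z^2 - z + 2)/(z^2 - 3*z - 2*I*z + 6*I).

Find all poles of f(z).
{2*I, 3}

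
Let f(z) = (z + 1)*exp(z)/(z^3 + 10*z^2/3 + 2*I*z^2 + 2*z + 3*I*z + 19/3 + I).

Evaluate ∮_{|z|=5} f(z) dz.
pi*(96/949 - 402*I/949)*exp(-3 - I) + pi*(-1044/2993 + 1032*I/2993)*exp(-1/3 - 2*I) + pi*(132/533 + 42*I/533)*exp(I)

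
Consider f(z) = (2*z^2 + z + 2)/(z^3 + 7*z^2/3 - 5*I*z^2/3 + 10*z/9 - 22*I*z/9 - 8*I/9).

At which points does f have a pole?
{-1 + I, -2/3, -2/3 + 2*I/3}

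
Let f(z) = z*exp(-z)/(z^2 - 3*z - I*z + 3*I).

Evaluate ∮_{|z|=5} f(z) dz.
By the residue theorem, ∮_C f(z) dz = 2πi · (sum of the residues of f at the poles inside |z| = 5).

The denominator factors as (z - I)*(z - 3), so the singularities of f are simple poles at z = I, z = 3.
  |I|² = 1 < 25 = 5², so this pole is inside the contour.
  |3|² = 9 < 25 = 5², so this pole is inside the contour.

With P(z) = z*exp(-z) and Q(z) = z^2 - 3*z - I*z + 3*I, each pole is simple, so Res(f, z₀) = P(z₀)/Q'(z₀) with Q'(z) = 2*z - 3 - I.
  Res(f, I) = P(I)/Q'(I) = (I*exp(-I))/(-3 + I) = (1/10 - 3*I/10)*exp(-I)
  Res(f, 3) = P(3)/Q'(3) = (3*exp(-3))/(3 - I) = (9/10 + 3*I/10)*exp(-3)

Sum of residues inside C: (1/10 - 3*I/10)*exp(-I) + (9/10 + 3*I/10)*exp(-3)
∮_C f(z) dz = 2πi · ((1/10 - 3*I/10)*exp(-I) + (9/10 + 3*I/10)*exp(-3)) = pi*(3/5 + I/5)*exp(-I) + pi*(-3/5 + 9*I/5)*exp(-3)

Final answer: pi*(3/5 + I/5)*exp(-I) + pi*(-3/5 + 9*I/5)*exp(-3)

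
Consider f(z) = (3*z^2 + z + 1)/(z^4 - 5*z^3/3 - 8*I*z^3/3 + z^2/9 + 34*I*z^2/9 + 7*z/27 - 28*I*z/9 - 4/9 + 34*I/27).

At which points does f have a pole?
The singularities of f are the zeros of the denominator. Factoring,
  z^4 - 5*z^3/3 - 8*I*z^3/3 + z^2/9 + 34*I*z^2/9 + 7*z/27 - 28*I*z/9 - 4/9 + 34*I/27 = (z - 1/3 + 2*I/3)*(z - 2/3 - I)*(z - 2/3 - I/3)*(z - 2*I)
so the candidates are z = 1/3 - 2*I/3, z = 2/3 + I, z = 2/3 + I/3, z = 2*I.

Check the numerator P(z) = 3*z^2 + z + 1 at each one:
  P(1/3 - 2*I/3) = 1/3 - 2*I ≠ 0, so z = 1/3 - 2*I/3 is a (simple) pole.
  P(2/3 + I) = 5*I ≠ 0, so z = 2/3 + I is a (simple) pole.
  P(2/3 + I/3) = 8/3 + 5*I/3 ≠ 0, so z = 2/3 + I/3 is a (simple) pole.
  P(2*I) = -11 + 2*I ≠ 0, so z = 2*I is a (simple) pole.

Poles of f: {2*I, 1/3 - 2*I/3, 2/3 + I/3, 2/3 + I}

Final answer: {2*I, 1/3 - 2*I/3, 2/3 + I/3, 2/3 + I}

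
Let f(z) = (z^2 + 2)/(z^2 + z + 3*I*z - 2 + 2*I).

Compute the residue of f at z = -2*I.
Write f(z) = P(z)/Q(z) with P(z) = z^2 + 2 and Q(z) = z^2 + z + 3*I*z - 2 + 2*I.
The denominator factors as Q(z) = (z + 2*I)*(z + 1 + I), so z = -2*I is a simple zero of Q and P is analytic there; z = -2*I is therefore a simple pole and
  Res(f, z₀) = P(z₀)/Q'(z₀).

Q'(z) = 2*z + 1 + 3*I, so Q'(-2*I) = 1 - I.
P(-2*I) = -2.

Res(f, -2*I) = (-2)/(1 - I) = -1 - I

Final answer: -1 - I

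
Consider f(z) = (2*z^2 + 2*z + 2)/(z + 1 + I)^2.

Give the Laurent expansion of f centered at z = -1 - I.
2*I/(z + 1 + I)^2 + (-2 - 4*I)/(z + 1 + I) + 2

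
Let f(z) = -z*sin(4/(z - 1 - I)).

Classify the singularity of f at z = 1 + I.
Let u = z - 1 - I. Then
  sin(4/u) = Σ_{k≥0} (-1)^k (4)^(2k+1)/((2k+1)!·u^(2k+1)) = 4/u - 32/(3*u^3) + 128/(15*u^5) + ...
which has infinitely many negative powers of u, so sin(4/(z - 1 - I)) has an essential singularity at z = 1 + I.
The extra factor z is a nonzero polynomial; if the product had at most a pole at z = 1 + I, dividing by that polynomial would leave sin(4/(z - 1 - I)) with at most a pole too — contradiction. (Equivalently, the product's Laurent series still has infinitely many negative powers.)
So the singularity is essential.

Final answer: essential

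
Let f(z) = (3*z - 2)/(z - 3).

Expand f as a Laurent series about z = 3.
Put w = z - (3), i.e. z = w + 3. The denominator is w, so it suffices to rewrite the numerator in powers of w.

P(z) = 3*z - 2
P(w + 3) = 7 + 3*w

Dividing each term by w:
  f = 7/w + 3

Substituting back w = z - 3:
  f(z) = 7/(z - 3) + 3

The series is finite because the numerator is a polynomial; the negative powers form the principal part, and the coefficient of 1/(z - 3) gives Res(f, 3) = 7.

Final answer: 7/(z - 3) + 3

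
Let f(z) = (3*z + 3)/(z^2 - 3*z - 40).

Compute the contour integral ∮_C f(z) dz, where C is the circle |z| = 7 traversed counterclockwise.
By the residue theorem, ∮_C f(z) dz = 2πi · (sum of the residues of f at the poles inside |z| = 7).

The denominator factors as (z + 5)*(z - 8), so the singularities of f are simple poles at z = -5, z = 8.
  |-5|² = 25 < 49 = 7², so this pole is inside the contour.
  |8|² = 64 > 49 = 7², so this pole is outside the contour.

With P(z) = 3*z + 3 and Q(z) = z^2 - 3*z - 40, each pole is simple, so Res(f, z₀) = P(z₀)/Q'(z₀) with Q'(z) = 2*z - 3.
  Res(f, -5) = P(-5)/Q'(-5) = (-12)/(-13) = 12/13

∮_C f(z) dz = 2πi · (12/13) = 24*I*pi/13

Final answer: 24*I*pi/13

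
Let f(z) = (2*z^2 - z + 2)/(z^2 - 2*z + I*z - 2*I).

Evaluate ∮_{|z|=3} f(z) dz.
By the residue theorem, ∮_C f(z) dz = 2πi · (sum of the residues of f at the poles inside |z| = 3).

The denominator factors as (z + I)*(z - 2), so the singularities of f are simple poles at z = -I, z = 2.
  |-I|² = 1 < 9 = 3², so this pole is inside the contour.
  |2|² = 4 < 9 = 3², so this pole is inside the contour.

With P(z) = 2*z^2 - z + 2 and Q(z) = z^2 - 2*z + I*z - 2*I, each pole is simple, so Res(f, z₀) = P(z₀)/Q'(z₀) with Q'(z) = 2*z - 2 + I.
  Res(f, -I) = P(-I)/Q'(-I) = (I)/(-2 - I) = -1/5 - 2*I/5
  Res(f, 2) = P(2)/Q'(2) = (8)/(2 + I) = 16/5 - 8*I/5

Sum of residues inside C: 3 - 2*I
∮_C f(z) dz = 2πi · (3 - 2*I) = pi*(4 + 6*I)

Final answer: pi*(4 + 6*I)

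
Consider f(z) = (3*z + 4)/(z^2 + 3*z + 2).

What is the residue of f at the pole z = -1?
1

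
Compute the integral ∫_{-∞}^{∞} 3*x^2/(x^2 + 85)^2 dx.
3*sqrt(85)*pi/170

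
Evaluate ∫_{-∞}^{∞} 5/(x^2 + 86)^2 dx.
Let f(z) = 5/(z^2 + 86)^2. The denominator has no real zeros and deg Q - deg P = 4 ≥ 2, so the integral of f over the upper semicircle |z| = R tends to 0 as R → ∞. Closing the contour in the upper half-plane,
  ∫_{-∞}^{∞} f(x) dx = 2πi · Σ Res(f, z_k)  over the poles with Im z_k > 0.

Zeros of the denominator: z^2 + 86 = 0 gives z = ±sqrt(86)*I.
Upper half-plane: z = sqrt(86)*I (a pole of order 2).

Write f(z) = g(z)/(z - sqrt(86)*I)^2 with g(z) = 5/(z + sqrt(86)*I)^2. For a double pole, Res(f, z₀) = g'(z₀):
  g'(z) = -10/(z + sqrt(86)*I)^3
  Res(f, sqrt(86)*I) = g'(sqrt(86)*I) = -5*sqrt(86)*I/29584

∫_{-∞}^{∞} f(x) dx = 2πi · (-5*sqrt(86)*I/29584) = 5*sqrt(86)*pi/14792

Final answer: 5*sqrt(86)*pi/14792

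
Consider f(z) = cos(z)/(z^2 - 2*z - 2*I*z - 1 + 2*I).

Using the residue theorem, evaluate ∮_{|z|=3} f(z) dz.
By the residue theorem, ∮_C f(z) dz = 2πi · (sum of the residues of f at the poles inside |z| = 3).

The denominator factors as (z - 2 - I)*(z - I), so the singularities of f are simple poles at z = 2 + I, z = I.
  |2 + I|² = 5 < 9 = 3², so this pole is inside the contour.
  |I|² = 1 < 9 = 3², so this pole is inside the contour.

With P(z) = cos(z) and Q(z) = z^2 - 2*z - 2*I*z - 1 + 2*I, each pole is simple, so Res(f, z₀) = P(z₀)/Q'(z₀) with Q'(z) = 2*z - 2 - 2*I.
  Res(f, 2 + I) = P(2 + I)/Q'(2 + I) = (cos(2 + I))/(2) = cos(2 + I)/2
  Res(f, I) = P(I)/Q'(I) = (cosh(1))/(-2) = -cosh(1)/2

Sum of residues inside C: -cosh(1)/2 + cos(2 + I)/2
∮_C f(z) dz = 2πi · (-cosh(1)/2 + cos(2 + I)/2) = -I*pi*cosh(1) + I*pi*cos(2 + I)

Final answer: -I*pi*cosh(1) + I*pi*cos(2 + I)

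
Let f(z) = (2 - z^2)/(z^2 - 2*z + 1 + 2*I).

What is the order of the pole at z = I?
Factor the denominator:
  z^2 - 2*z + 1 + 2*I = (z - I)*(z - 2 + I)

The numerator P(z) = 2 - z^2 has P(I) = 3 ≠ 0, so no factor of (z - I) cancels.
Near z = I we can therefore write f(z) = g(z)/(z - I) with g analytic at I and g(I) ≠ 0 (g is the numerator divided by the remaining denominator factors).

Hence z = I is a pole of order 1.

Final answer: 1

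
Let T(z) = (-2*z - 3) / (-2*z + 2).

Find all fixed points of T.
T(z) = z means -2*z - 3 = z*(-2*z + 2), i.e.
  -2*z^2 + 4*z + 3 = 0.
Discriminant: (4)^2 - 4*(-2)*(3) = 40, so the roots are real.
  z = (-4 ± sqrt(40))/(2*(-2))
Fixed points: {1 - sqrt(10)/2, 1 + sqrt(10)/2}

Final answer: {1 - sqrt(10)/2, 1 + sqrt(10)/2}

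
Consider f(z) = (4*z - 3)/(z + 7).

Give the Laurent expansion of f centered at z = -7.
Put w = z - (-7), i.e. z = w - 7. The denominator is w, so it suffices to rewrite the numerator in powers of w.

P(z) = 4*z - 3
P(w - 7) = -31 + 4*w

Dividing each term by w:
  f = -31/w + 4

Substituting back w = z + 7:
  f(z) = -31/(z + 7) + 4

The series is finite because the numerator is a polynomial; the negative powers form the principal part, and the coefficient of 1/(z + 7) gives Res(f, -7) = -31.

Final answer: -31/(z + 7) + 4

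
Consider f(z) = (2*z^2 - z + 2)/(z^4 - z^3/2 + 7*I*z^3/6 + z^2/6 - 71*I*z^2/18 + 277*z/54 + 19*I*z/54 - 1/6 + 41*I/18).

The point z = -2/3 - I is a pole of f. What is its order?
Factor the denominator:
  z^4 - z^3/2 + 7*I*z^3/6 + z^2/6 - 71*I*z^2/18 + 277*z/54 + 19*I*z/54 - 1/6 + 41*I/18 = (z + 2/3 + I)^2*(z - 1/3 + 2*I/3)*(z - 3/2 - 3*I/2)

The numerator P(z) = 2*z^2 - z + 2 has P(-2/3 - I) = 14/9 + 11*I/3 ≠ 0, so no factor of (z + 2/3 + I) cancels.
Near z = -2/3 - I we can therefore write f(z) = g(z)/(z + 2/3 + I)^2 with g analytic at -2/3 - I and g(-2/3 - I) ≠ 0 (g is the numerator divided by the remaining denominator factors).

Hence z = -2/3 - I is a pole of order 2.

Final answer: 2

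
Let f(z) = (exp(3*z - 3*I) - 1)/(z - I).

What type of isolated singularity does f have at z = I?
removable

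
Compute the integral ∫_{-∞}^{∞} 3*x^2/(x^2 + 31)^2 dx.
Let f(z) = 3*z^2/(z^2 + 31)^2. The denominator has no real zeros and deg Q - deg P = 2 ≥ 2, so the integral of f over the upper semicircle |z| = R tends to 0 as R → ∞. Closing the contour in the upper half-plane,
  ∫_{-∞}^{∞} f(x) dx = 2πi · Σ Res(f, z_k)  over the poles with Im z_k > 0.

Zeros of the denominator: z^2 + 31 = 0 gives z = ±sqrt(31)*I.
Upper half-plane: z = sqrt(31)*I (a pole of order 2).

Write f(z) = g(z)/(z - sqrt(31)*I)^2 with g(z) = 3*z^2/(z + sqrt(31)*I)^2. For a double pole, Res(f, z₀) = g'(z₀):
  g'(z) = 6*sqrt(31)*I*z/(z + sqrt(31)*I)^3
  Res(f, sqrt(31)*I) = g'(sqrt(31)*I) = -3*sqrt(31)*I/124

∫_{-∞}^{∞} f(x) dx = 2πi · (-3*sqrt(31)*I/124) = 3*sqrt(31)*pi/62

Final answer: 3*sqrt(31)*pi/62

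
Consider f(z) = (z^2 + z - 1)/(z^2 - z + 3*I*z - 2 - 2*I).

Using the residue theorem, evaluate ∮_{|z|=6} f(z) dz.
By the residue theorem, ∮_C f(z) dz = 2πi · (sum of the residues of f at the poles inside |z| = 6).

The denominator factors as (z - 1 + I)*(z + 2*I), so the singularities of f are simple poles at z = 1 - I, z = -2*I.
  |1 - I|² = 2 < 36 = 6², so this pole is inside the contour.
  |-2*I|² = 4 < 36 = 6², so this pole is inside the contour.

With P(z) = z^2 + z - 1 and Q(z) = z^2 - z + 3*I*z - 2 - 2*I, each pole is simple, so Res(f, z₀) = P(z₀)/Q'(z₀) with Q'(z) = 2*z - 1 + 3*I.
  Res(f, 1 - I) = P(1 - I)/Q'(1 - I) = (-3*I)/(1 + I) = -3/2 - 3*I/2
  Res(f, -2*I) = P(-2*I)/Q'(-2*I) = (-5 - 2*I)/(-1 - I) = 7/2 - 3*I/2

Sum of residues inside C: 2 - 3*I
∮_C f(z) dz = 2πi · (2 - 3*I) = pi*(6 + 4*I)

Final answer: pi*(6 + 4*I)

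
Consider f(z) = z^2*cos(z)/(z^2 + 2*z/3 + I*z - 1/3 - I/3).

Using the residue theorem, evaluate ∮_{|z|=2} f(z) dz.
By the residue theorem, ∮_C f(z) dz = 2πi · (sum of the residues of f at the poles inside |z| = 2).

The denominator factors as (z + 1 + I)*(z - 1/3), so the singularities of f are simple poles at z = -1 - I, z = 1/3.
  |-1 - I|² = 2 < 4 = 2², so this pole is inside the contour.
  |1/3|² = 1/9 < 4 = 2², so this pole is inside the contour.

With P(z) = z^2*cos(z) and Q(z) = z^2 + 2*z/3 + I*z - 1/3 - I/3, each pole is simple, so Res(f, z₀) = P(z₀)/Q'(z₀) with Q'(z) = 2*z + 2/3 + I.
  Res(f, -1 - I) = P(-1 - I)/Q'(-1 - I) = (2*I*cos(1 + I))/(-4/3 - I) = (-18/25 - 24*I/25)*cos(1 + I)
  Res(f, 1/3) = P(1/3)/Q'(1/3) = (cos(1/3)/9)/(4/3 + I) = (4/75 - I/25)*cos(1/3)

Sum of residues inside C: (-18/25 - 24*I/25)*cos(1 + I) + (4/75 - I/25)*cos(1/3)
∮_C f(z) dz = 2πi · ((-18/25 - 24*I/25)*cos(1 + I) + (4/75 - I/25)*cos(1/3)) = pi*(48/25 - 36*I/25)*cos(1 + I) + pi*(2/25 + 8*I/75)*cos(1/3)

Final answer: pi*(48/25 - 36*I/25)*cos(1 + I) + pi*(2/25 + 8*I/75)*cos(1/3)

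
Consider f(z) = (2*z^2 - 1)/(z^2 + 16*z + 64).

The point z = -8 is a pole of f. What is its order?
Factor the denominator:
  z^2 + 16*z + 64 = (z + 8)^2

The numerator P(z) = 2*z^2 - 1 has P(-8) = 127 ≠ 0, so no factor of (z + 8) cancels.
Near z = -8 we can therefore write f(z) = g(z)/(z + 8)^2 with g analytic at -8 and g(-8) ≠ 0 (g is just the numerator).

Hence z = -8 is a pole of order 2.

Final answer: 2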